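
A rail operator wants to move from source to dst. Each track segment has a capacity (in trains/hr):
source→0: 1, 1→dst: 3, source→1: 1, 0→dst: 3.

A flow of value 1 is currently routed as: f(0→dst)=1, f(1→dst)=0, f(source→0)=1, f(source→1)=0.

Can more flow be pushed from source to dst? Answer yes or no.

Yes

Residual path source→1→dst has bottleneck 1 > 0.
Pushing 1 along it raises the flow to 2, so the given flow is not maximum.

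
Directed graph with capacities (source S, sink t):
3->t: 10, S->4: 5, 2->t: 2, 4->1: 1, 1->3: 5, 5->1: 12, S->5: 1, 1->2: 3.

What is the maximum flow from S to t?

Augment S->4->1->3->t: bottleneck 1. Total 1.
Augment S->5->1->3->t: bottleneck 1. Total 2.
No augmenting path remains in the residual graph.

2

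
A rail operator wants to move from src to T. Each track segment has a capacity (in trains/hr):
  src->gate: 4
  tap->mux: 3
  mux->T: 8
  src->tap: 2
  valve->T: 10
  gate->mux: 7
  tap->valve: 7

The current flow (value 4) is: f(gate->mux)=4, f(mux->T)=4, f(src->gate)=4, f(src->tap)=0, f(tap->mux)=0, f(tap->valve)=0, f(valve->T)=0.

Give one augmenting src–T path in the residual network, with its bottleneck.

Residual along src->tap->mux->T: src->tap: 2, tap->mux: 3, mux->T: 4.
Bottleneck = min = 2.

src->tap->mux->T, bottleneck 2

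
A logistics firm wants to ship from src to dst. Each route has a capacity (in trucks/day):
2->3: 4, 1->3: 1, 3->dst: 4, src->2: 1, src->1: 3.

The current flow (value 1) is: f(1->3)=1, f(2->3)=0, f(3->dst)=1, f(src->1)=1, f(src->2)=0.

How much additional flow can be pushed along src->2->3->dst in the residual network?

1

Residual capacities along the path: src->2: 1, 2->3: 4, 3->dst: 3.
Minimum is 1.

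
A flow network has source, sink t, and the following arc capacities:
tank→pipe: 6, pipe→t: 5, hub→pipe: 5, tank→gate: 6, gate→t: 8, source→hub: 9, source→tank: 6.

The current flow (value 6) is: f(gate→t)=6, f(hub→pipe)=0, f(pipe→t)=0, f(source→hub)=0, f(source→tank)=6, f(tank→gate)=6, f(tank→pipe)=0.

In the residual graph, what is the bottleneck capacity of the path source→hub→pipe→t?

Residual capacities along the path: source→hub: 9, hub→pipe: 5, pipe→t: 5.
Minimum is 5.

5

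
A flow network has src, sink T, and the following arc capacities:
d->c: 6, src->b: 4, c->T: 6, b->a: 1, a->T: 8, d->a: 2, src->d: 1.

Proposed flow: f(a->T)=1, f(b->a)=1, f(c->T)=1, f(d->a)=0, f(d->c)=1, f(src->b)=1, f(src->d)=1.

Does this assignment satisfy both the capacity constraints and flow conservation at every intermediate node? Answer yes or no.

Yes

Every edge has 0 ≤ f(e) ≤ cap(e).
At each intermediate node, inflow equals outflow.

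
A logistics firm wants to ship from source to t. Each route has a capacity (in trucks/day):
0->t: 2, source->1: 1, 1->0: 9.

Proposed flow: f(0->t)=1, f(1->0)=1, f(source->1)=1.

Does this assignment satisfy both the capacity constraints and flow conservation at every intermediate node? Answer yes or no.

Every edge has 0 ≤ f(e) ≤ cap(e).
At each intermediate node, inflow equals outflow.

Yes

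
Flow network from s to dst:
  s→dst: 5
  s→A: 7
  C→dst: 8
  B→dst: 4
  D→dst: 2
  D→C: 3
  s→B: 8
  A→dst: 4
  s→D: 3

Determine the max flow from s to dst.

16

Augment s→dst: bottleneck 5. Total 5.
Augment s→D→dst: bottleneck 2. Total 7.
Augment s→B→dst: bottleneck 4. Total 11.
Augment s→A→dst: bottleneck 4. Total 15.
Augment s→D→C→dst: bottleneck 1. Total 16.
No augmenting path remains in the residual graph.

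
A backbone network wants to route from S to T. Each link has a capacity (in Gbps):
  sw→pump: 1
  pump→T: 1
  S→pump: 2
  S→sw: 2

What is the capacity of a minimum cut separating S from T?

Max flow = 1 (via 1 augmenting path).
In the residual at optimum, the set reachable from S is {S, pump, sw}.
Cut edges: pump→T (cap 1). Sum = 1.

1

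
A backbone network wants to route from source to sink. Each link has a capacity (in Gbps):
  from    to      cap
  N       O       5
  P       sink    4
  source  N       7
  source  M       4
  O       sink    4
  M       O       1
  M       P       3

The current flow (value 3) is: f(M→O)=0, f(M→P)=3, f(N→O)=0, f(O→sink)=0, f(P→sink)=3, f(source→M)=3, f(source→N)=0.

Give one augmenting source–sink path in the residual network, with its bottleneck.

source→M→O→sink, bottleneck 1

Residual along source→M→O→sink: source→M: 1, M→O: 1, O→sink: 4.
Bottleneck = min = 1.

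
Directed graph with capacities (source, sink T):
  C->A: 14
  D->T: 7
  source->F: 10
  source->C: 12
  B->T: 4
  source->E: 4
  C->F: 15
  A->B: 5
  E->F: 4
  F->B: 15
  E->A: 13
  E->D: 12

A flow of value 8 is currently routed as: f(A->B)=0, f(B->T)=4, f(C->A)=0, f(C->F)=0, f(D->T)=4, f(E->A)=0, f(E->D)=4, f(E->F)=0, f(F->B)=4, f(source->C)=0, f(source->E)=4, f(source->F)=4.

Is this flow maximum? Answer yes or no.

Residual reachable from source: {A, B, C, F, source}; T is not reachable.
Saturated cut: source->E, B->T with total capacity 8 = current flow value. Flow is maximum.

Yes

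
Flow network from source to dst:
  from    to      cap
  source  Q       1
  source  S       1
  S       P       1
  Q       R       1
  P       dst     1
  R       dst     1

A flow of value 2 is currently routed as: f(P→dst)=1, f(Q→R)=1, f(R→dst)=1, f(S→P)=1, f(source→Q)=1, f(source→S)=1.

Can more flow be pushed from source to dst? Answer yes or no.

Residual reachable from source: {source}; dst is not reachable.
Saturated cut: source→S, source→Q with total capacity 2 = current flow value. Flow is maximum.

No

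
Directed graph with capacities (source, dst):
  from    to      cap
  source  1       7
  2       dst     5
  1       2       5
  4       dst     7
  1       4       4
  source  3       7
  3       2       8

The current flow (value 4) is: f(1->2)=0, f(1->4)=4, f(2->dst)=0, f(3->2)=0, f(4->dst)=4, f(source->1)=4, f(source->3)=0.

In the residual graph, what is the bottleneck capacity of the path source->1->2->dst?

Residual capacities along the path: source->1: 3, 1->2: 5, 2->dst: 5.
Minimum is 3.

3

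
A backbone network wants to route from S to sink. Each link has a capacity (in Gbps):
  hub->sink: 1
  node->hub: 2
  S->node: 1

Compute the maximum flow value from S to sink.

Augment S->node->hub->sink: bottleneck 1. Total 1.
No augmenting path remains in the residual graph.

1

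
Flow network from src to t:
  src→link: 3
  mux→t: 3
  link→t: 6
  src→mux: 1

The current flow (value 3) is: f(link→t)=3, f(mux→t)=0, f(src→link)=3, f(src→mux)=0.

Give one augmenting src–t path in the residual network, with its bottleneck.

Residual along src→mux→t: src→mux: 1, mux→t: 3.
Bottleneck = min = 1.

src→mux→t, bottleneck 1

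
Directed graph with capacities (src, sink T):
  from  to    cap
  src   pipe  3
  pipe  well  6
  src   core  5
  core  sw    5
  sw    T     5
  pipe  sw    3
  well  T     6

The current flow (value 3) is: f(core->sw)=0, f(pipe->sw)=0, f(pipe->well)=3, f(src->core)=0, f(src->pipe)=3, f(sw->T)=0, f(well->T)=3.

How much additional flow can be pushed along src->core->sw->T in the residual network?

Residual capacities along the path: src->core: 5, core->sw: 5, sw->T: 5.
Minimum is 5.

5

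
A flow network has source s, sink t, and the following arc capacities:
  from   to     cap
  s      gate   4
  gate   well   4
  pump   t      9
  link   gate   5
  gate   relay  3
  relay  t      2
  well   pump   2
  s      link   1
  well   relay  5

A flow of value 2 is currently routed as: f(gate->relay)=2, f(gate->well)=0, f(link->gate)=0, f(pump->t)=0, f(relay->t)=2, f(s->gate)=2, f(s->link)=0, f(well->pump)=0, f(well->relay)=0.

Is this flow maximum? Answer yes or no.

No

Residual path s->gate->well->pump->t has bottleneck 2 > 0.
Pushing 2 along it raises the flow to 4, so the given flow is not maximum.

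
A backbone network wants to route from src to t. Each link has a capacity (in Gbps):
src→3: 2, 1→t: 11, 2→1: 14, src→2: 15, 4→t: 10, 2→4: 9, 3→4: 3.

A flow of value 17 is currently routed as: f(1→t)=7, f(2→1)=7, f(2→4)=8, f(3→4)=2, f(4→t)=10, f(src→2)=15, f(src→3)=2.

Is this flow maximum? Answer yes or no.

Yes

Residual reachable from src: {src}; t is not reachable.
Saturated cut: src→3, src→2 with total capacity 17 = current flow value. Flow is maximum.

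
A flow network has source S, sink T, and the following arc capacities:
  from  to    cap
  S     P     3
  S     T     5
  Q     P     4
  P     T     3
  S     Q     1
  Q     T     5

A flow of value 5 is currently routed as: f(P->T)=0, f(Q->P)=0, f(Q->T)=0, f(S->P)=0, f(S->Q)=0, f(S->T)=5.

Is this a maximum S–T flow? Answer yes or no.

Residual path S->Q->T has bottleneck 1 > 0.
Pushing 1 along it raises the flow to 6, so the given flow is not maximum.

No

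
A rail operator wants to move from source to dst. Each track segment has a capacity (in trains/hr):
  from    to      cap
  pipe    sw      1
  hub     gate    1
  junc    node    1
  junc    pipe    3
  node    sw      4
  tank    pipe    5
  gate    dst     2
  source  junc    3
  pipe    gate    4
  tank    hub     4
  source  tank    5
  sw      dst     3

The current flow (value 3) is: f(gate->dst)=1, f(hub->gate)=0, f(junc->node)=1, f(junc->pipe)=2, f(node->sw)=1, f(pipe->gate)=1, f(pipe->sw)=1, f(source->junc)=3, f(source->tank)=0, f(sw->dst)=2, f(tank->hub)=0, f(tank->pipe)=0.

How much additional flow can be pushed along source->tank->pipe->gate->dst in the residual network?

Residual capacities along the path: source->tank: 5, tank->pipe: 5, pipe->gate: 3, gate->dst: 1.
Minimum is 1.

1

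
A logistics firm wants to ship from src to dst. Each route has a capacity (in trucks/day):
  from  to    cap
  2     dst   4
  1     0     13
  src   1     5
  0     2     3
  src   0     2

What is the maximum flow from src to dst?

3

Augment src->0->2->dst: bottleneck 2. Total 2.
Augment src->1->0->2->dst: bottleneck 1. Total 3.
No augmenting path remains in the residual graph.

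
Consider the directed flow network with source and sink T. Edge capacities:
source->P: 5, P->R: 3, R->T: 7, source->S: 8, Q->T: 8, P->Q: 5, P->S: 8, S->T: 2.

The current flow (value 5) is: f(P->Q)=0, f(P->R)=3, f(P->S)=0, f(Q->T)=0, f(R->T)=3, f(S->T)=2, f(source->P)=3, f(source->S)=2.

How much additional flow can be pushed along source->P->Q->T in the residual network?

Residual capacities along the path: source->P: 2, P->Q: 5, Q->T: 8.
Minimum is 2.

2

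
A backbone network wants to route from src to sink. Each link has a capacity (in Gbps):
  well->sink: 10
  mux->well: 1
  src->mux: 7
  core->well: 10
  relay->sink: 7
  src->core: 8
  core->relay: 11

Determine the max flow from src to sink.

Augment src->core->relay->sink: bottleneck 7. Total 7.
Augment src->core->well->sink: bottleneck 1. Total 8.
Augment src->mux->well->sink: bottleneck 1. Total 9.
No augmenting path remains in the residual graph.

9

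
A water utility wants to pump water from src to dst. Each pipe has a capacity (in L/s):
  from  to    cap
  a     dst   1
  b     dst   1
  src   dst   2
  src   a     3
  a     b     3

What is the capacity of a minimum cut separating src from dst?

4

Max flow = 4 (via 3 augmenting paths).
In the residual at optimum, the set reachable from src is {a, b, src}.
Cut edges: src->dst (cap 2), a->dst (cap 1), b->dst (cap 1). Sum = 4.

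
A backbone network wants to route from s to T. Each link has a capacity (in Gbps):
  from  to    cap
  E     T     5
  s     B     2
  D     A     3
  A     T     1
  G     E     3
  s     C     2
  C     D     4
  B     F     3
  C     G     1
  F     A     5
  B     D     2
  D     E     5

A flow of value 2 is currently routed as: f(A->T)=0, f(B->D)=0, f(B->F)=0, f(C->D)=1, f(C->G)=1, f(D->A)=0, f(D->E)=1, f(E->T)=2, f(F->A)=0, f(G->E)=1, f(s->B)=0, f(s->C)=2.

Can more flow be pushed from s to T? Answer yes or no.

Residual path s->B->D->E->T has bottleneck 2 > 0.
Pushing 2 along it raises the flow to 4, so the given flow is not maximum.

Yes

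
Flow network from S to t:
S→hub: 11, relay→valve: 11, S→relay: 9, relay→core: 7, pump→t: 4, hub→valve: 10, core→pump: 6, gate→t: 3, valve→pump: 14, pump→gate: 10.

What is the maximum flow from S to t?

Augment S→relay→valve→pump→t: bottleneck 4. Total 4.
Augment S→relay→valve→pump→gate→t: bottleneck 3. Total 7.
No augmenting path remains in the residual graph.

7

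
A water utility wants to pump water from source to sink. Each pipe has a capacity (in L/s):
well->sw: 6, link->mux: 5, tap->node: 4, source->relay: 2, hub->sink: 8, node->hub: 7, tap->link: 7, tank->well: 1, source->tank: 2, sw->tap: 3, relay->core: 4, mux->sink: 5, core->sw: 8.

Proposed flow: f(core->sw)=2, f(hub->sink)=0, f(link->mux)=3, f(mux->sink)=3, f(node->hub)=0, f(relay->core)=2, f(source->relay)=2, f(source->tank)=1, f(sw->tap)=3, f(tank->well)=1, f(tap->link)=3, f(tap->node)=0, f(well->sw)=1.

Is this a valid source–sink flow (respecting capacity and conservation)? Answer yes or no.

Yes

Every edge has 0 ≤ f(e) ≤ cap(e).
At each intermediate node, inflow equals outflow.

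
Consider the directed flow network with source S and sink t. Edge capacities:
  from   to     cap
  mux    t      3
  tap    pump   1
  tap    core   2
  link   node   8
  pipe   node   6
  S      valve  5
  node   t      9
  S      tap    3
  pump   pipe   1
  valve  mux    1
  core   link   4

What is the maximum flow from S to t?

Augment S→valve→mux→t: bottleneck 1. Total 1.
Augment S→tap→pump→pipe→node→t: bottleneck 1. Total 2.
Augment S→tap→core→link→node→t: bottleneck 2. Total 4.
No augmenting path remains in the residual graph.

4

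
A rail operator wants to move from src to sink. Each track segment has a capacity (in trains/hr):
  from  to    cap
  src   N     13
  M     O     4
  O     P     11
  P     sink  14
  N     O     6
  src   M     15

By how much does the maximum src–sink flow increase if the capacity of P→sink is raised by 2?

0

Original max flow = 10.
Edge P→sink does not cross the min cut (source side {M, N, src}), so extra capacity there cannot help.
New max flow = 10. Increase = 0.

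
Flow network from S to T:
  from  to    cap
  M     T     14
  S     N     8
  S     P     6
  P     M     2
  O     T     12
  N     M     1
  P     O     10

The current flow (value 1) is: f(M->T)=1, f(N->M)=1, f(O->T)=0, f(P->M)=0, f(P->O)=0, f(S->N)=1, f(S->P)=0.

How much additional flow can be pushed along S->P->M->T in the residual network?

2

Residual capacities along the path: S->P: 6, P->M: 2, M->T: 13.
Minimum is 2.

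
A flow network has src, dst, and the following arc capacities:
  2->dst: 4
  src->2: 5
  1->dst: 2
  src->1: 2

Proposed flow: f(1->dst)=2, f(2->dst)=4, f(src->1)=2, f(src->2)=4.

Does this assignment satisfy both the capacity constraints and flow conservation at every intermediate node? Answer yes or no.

Yes

Every edge has 0 ≤ f(e) ≤ cap(e).
At each intermediate node, inflow equals outflow.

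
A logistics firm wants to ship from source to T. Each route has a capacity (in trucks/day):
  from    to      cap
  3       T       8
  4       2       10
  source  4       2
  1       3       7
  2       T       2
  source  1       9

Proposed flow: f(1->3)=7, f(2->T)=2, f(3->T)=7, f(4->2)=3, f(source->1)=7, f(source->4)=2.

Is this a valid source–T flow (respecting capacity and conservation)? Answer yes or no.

Conservation fails at 4: inflow 2 ≠ outflow 3.

No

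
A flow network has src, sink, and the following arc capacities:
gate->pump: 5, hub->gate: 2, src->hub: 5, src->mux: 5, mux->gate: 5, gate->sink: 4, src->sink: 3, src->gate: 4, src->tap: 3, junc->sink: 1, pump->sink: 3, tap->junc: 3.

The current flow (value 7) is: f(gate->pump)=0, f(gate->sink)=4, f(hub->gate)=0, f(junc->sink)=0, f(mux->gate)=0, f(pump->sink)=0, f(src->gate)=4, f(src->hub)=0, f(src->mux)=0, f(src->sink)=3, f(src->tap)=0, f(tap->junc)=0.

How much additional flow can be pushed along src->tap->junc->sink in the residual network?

1

Residual capacities along the path: src->tap: 3, tap->junc: 3, junc->sink: 1.
Minimum is 1.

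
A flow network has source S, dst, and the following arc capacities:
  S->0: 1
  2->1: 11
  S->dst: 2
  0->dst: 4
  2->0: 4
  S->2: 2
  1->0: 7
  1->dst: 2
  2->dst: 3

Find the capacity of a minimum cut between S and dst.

5

Max flow = 5 (via 3 augmenting paths).
In the residual at optimum, the set reachable from S is {S}.
Cut edges: S->2 (cap 2), S->0 (cap 1), S->dst (cap 2). Sum = 5.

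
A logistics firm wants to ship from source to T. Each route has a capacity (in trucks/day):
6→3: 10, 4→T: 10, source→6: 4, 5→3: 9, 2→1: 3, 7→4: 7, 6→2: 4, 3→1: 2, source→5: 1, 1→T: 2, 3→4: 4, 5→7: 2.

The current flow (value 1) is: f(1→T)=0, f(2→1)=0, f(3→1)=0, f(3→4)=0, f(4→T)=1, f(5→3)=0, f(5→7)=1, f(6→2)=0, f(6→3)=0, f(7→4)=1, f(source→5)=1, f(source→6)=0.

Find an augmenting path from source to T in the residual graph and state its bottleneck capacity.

source→6→3→4→T, bottleneck 4

Residual along source→6→3→4→T: source→6: 4, 6→3: 10, 3→4: 4, 4→T: 9.
Bottleneck = min = 4.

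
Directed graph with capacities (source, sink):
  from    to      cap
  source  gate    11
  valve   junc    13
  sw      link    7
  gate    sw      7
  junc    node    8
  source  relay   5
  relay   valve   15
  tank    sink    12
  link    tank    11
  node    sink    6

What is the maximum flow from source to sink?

12

Augment source->relay->valve->junc->node->sink: bottleneck 5. Total 5.
Augment source->gate->sw->link->tank->sink: bottleneck 7. Total 12.
No augmenting path remains in the residual graph.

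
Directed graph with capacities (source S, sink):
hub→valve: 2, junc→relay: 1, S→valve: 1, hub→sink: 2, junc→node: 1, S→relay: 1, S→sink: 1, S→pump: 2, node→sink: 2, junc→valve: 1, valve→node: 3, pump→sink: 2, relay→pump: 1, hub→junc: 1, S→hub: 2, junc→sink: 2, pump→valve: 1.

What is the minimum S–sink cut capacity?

Max flow = 7 (via 5 augmenting paths).
In the residual at optimum, the set reachable from S is {S}.
Cut edges: S→hub (cap 2), S→relay (cap 1), S→pump (cap 2), S→valve (cap 1), S→sink (cap 1). Sum = 7.

7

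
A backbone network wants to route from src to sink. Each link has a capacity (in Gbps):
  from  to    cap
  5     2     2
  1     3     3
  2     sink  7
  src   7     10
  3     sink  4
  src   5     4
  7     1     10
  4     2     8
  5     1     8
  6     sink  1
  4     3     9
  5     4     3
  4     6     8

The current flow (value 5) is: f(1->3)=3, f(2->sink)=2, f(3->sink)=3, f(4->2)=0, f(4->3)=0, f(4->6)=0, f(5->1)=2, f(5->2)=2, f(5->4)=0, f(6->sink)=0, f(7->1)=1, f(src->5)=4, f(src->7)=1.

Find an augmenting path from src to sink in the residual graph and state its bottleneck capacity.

src->7->1->5->4->2->sink, bottleneck 2

Residual along src->7->1->5->4->2->sink: src->7: 9, 7->1: 9, 1->5: 2 (reverse), 5->4: 3, 4->2: 8, 2->sink: 5.
Bottleneck = min = 2.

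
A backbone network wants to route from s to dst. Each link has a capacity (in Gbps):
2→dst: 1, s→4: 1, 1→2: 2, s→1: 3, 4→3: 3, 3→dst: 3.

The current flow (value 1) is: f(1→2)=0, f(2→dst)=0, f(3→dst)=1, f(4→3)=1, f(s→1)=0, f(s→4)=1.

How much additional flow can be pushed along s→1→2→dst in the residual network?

Residual capacities along the path: s→1: 3, 1→2: 2, 2→dst: 1.
Minimum is 1.

1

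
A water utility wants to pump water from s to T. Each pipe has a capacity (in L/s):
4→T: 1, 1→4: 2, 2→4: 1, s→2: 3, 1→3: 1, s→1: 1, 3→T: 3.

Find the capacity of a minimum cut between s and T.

Max flow = 2 (via 2 augmenting paths).
In the residual at optimum, the set reachable from s is {2, s}.
Cut edges: s→1 (cap 1), 2→4 (cap 1). Sum = 2.

2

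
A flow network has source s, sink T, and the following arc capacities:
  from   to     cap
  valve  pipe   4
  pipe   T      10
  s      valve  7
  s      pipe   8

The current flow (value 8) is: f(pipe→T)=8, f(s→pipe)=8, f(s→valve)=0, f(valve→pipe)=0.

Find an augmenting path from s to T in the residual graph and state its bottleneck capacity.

s→valve→pipe→T, bottleneck 2

Residual along s→valve→pipe→T: s→valve: 7, valve→pipe: 4, pipe→T: 2.
Bottleneck = min = 2.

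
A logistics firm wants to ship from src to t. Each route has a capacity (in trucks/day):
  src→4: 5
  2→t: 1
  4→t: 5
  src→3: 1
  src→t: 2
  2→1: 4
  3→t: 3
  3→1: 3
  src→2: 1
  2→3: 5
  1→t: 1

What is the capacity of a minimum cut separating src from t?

9

Max flow = 9 (via 4 augmenting paths).
In the residual at optimum, the set reachable from src is {src}.
Cut edges: src→2 (cap 1), src→3 (cap 1), src→4 (cap 5), src→t (cap 2). Sum = 9.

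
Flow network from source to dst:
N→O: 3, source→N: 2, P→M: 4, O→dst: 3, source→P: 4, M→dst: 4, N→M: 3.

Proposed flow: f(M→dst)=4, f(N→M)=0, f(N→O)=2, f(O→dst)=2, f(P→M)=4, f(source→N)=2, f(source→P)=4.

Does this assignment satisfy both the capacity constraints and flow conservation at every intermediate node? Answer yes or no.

Every edge has 0 ≤ f(e) ≤ cap(e).
At each intermediate node, inflow equals outflow.

Yes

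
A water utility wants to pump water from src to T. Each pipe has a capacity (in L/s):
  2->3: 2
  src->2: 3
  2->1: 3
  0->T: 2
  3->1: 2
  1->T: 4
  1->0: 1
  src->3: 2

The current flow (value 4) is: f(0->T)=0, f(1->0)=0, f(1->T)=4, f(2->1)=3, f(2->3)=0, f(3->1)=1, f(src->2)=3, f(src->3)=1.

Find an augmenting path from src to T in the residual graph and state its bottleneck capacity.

Residual along src->3->1->0->T: src->3: 1, 3->1: 1, 1->0: 1, 0->T: 2.
Bottleneck = min = 1.

src->3->1->0->T, bottleneck 1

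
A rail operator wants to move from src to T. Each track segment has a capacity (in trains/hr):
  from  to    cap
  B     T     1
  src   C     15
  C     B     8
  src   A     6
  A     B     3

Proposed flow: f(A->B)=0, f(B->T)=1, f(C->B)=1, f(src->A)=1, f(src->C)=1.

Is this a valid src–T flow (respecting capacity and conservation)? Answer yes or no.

Conservation fails at A: inflow 1 ≠ outflow 0.

No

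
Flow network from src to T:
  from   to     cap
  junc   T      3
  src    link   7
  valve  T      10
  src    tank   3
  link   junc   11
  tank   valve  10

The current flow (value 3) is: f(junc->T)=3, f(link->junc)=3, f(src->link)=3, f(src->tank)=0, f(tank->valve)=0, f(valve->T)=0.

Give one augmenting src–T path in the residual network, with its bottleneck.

Residual along src->tank->valve->T: src->tank: 3, tank->valve: 10, valve->T: 10.
Bottleneck = min = 3.

src->tank->valve->T, bottleneck 3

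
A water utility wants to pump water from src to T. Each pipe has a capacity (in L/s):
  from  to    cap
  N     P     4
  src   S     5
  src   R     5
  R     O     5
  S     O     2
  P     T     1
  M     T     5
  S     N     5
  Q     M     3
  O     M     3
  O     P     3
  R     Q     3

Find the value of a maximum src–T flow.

6

Augment src→R→Q→M→T: bottleneck 3. Total 3.
Augment src→R→O→M→T: bottleneck 2. Total 5.
Augment src→S→O→P→T: bottleneck 1. Total 6.
No augmenting path remains in the residual graph.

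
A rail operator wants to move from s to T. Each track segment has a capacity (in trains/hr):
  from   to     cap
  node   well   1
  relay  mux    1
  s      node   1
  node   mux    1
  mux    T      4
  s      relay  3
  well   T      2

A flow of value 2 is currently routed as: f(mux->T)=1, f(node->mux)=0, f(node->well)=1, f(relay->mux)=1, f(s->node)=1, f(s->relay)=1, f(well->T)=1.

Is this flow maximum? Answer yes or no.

Yes

Residual reachable from s: {relay, s}; T is not reachable.
Saturated cut: s->node, relay->mux with total capacity 2 = current flow value. Flow is maximum.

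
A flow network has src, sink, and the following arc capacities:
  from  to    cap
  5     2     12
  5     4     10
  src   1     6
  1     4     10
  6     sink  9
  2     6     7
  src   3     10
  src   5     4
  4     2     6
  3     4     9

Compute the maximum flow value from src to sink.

Augment src→5→2→6→sink: bottleneck 4. Total 4.
Augment src→3→4→2→6→sink: bottleneck 3. Total 7.
No augmenting path remains in the residual graph.

7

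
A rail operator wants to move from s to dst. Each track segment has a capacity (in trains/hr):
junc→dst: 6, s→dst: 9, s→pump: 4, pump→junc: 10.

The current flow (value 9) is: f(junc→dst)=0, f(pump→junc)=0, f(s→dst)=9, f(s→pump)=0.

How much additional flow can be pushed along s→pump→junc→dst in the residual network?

Residual capacities along the path: s→pump: 4, pump→junc: 10, junc→dst: 6.
Minimum is 4.

4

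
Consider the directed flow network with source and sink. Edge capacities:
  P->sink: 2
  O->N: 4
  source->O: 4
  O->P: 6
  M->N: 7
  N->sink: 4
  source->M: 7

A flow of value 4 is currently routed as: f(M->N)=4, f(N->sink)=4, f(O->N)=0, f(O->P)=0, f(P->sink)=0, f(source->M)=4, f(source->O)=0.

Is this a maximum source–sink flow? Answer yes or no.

Residual path source->O->P->sink has bottleneck 2 > 0.
Pushing 2 along it raises the flow to 6, so the given flow is not maximum.

No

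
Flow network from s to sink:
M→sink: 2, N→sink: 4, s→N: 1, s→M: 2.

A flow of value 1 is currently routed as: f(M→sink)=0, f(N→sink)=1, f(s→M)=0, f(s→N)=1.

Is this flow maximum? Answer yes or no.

No

Residual path s→M→sink has bottleneck 2 > 0.
Pushing 2 along it raises the flow to 3, so the given flow is not maximum.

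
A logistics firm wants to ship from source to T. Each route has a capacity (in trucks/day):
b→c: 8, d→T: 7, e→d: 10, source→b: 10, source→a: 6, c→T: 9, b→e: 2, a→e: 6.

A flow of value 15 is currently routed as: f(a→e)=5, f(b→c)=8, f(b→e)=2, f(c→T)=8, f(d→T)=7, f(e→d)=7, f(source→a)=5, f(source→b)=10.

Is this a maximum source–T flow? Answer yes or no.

Yes

Residual reachable from source: {a, b, d, e, source}; T is not reachable.
Saturated cut: b→c, d→T with total capacity 15 = current flow value. Flow is maximum.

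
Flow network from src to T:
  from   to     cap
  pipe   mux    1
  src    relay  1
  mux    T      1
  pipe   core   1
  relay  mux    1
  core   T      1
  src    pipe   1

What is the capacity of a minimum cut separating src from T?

Max flow = 2 (via 2 augmenting paths).
In the residual at optimum, the set reachable from src is {src}.
Cut edges: src→pipe (cap 1), src→relay (cap 1). Sum = 2.

2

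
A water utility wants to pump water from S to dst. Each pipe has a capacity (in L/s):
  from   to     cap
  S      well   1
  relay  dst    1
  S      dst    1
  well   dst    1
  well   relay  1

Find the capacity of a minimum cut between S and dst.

Max flow = 2 (via 2 augmenting paths).
In the residual at optimum, the set reachable from S is {S}.
Cut edges: S->well (cap 1), S->dst (cap 1). Sum = 2.

2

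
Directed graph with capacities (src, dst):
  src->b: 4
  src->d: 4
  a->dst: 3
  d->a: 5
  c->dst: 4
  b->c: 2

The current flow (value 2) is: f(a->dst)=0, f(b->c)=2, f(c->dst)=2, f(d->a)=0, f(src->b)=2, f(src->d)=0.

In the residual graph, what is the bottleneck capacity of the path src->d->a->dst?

Residual capacities along the path: src->d: 4, d->a: 5, a->dst: 3.
Minimum is 3.

3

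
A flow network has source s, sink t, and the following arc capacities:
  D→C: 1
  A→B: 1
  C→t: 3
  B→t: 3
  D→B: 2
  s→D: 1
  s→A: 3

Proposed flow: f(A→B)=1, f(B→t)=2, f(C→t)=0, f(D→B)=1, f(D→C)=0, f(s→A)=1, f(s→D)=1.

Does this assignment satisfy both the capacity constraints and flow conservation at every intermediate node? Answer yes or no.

Yes

Every edge has 0 ≤ f(e) ≤ cap(e).
At each intermediate node, inflow equals outflow.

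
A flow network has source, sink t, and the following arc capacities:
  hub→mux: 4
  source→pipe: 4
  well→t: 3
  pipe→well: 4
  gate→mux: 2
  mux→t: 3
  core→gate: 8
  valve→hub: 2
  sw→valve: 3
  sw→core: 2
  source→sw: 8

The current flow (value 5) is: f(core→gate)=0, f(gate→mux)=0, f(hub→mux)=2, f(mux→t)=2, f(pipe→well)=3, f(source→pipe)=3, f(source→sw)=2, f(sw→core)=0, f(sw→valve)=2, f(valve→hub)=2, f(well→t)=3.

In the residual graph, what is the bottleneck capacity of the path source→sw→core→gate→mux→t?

Residual capacities along the path: source→sw: 6, sw→core: 2, core→gate: 8, gate→mux: 2, mux→t: 1.
Minimum is 1.

1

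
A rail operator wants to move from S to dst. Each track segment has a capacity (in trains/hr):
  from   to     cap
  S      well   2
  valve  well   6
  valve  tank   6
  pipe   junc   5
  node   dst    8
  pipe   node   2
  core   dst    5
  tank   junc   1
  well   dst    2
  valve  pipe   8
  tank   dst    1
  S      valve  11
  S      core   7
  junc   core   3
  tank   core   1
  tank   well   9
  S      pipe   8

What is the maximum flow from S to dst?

Augment S→well→dst: bottleneck 2. Total 2.
Augment S→core→dst: bottleneck 5. Total 7.
Augment S→valve→tank→dst: bottleneck 1. Total 8.
Augment S→pipe→node→dst: bottleneck 2. Total 10.
No augmenting path remains in the residual graph.

10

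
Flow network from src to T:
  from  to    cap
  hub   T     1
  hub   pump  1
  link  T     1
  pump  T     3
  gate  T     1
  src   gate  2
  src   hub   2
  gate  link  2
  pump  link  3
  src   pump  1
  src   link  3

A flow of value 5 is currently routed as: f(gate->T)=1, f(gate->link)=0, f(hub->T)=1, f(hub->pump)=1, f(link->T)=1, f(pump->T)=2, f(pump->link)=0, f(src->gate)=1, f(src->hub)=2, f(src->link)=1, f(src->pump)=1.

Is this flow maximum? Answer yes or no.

Yes

Residual reachable from src: {gate, link, src}; T is not reachable.
Saturated cut: src->hub, src->pump, gate->T, link->T with total capacity 5 = current flow value. Flow is maximum.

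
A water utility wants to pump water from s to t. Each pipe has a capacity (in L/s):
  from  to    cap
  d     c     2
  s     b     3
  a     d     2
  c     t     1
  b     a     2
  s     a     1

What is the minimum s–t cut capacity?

1

Max flow = 1 (via 1 augmenting path).
In the residual at optimum, the set reachable from s is {a, b, c, d, s}.
Cut edges: c→t (cap 1). Sum = 1.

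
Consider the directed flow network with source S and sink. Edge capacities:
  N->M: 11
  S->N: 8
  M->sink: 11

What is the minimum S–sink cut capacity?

Max flow = 8 (via 1 augmenting path).
In the residual at optimum, the set reachable from S is {S}.
Cut edges: S->N (cap 8). Sum = 8.

8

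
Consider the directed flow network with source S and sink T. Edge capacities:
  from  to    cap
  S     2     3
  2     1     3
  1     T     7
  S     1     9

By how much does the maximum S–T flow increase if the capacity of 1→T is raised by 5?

5

Original max flow = 7.
After raising cap(1→T), augmenting paths through that edge carry 5 more units.
New max flow = 12. Increase = 5.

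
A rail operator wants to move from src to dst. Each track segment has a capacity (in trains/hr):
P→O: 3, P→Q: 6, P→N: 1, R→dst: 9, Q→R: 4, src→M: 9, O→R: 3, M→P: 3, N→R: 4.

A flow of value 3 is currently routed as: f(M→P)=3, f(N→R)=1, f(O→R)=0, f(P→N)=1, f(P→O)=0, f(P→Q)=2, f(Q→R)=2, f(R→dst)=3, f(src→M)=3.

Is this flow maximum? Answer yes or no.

Yes

Residual reachable from src: {M, src}; dst is not reachable.
Saturated cut: M→P with total capacity 3 = current flow value. Flow is maximum.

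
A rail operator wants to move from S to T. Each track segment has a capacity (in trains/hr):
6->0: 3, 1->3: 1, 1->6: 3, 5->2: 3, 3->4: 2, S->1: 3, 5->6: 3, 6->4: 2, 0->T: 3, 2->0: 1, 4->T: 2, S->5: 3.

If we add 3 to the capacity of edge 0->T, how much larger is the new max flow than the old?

Original max flow = 5.
After raising cap(0->T), augmenting paths through that edge carry 1 more unit.
New max flow = 6. Increase = 1.

1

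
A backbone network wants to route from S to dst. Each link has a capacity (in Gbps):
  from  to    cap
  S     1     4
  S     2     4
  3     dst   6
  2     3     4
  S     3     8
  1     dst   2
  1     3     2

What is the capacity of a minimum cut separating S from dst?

8

Max flow = 8 (via 2 augmenting paths).
In the residual at optimum, the set reachable from S is {1, 2, 3, S}.
Cut edges: 1->dst (cap 2), 3->dst (cap 6). Sum = 8.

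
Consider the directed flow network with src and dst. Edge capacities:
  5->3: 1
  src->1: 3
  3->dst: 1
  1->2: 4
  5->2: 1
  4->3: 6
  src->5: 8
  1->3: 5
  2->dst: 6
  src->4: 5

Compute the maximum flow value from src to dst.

Augment src->5->3->dst: bottleneck 1. Total 1.
Augment src->5->2->dst: bottleneck 1. Total 2.
Augment src->1->2->dst: bottleneck 3. Total 5.
No augmenting path remains in the residual graph.

5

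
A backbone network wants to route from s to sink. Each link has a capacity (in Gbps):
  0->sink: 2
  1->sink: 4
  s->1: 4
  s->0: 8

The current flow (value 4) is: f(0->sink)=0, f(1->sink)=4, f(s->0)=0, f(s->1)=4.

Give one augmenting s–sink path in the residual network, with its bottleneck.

s->0->sink, bottleneck 2

Residual along s->0->sink: s->0: 8, 0->sink: 2.
Bottleneck = min = 2.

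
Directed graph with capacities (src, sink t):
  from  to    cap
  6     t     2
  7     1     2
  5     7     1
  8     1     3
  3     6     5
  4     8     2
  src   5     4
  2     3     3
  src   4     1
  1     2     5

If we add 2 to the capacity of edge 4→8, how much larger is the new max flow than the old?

0

Original max flow = 2.
Edge 4→8 does not cross the min cut (source side {5, src}), so extra capacity there cannot help.
New max flow = 2. Increase = 0.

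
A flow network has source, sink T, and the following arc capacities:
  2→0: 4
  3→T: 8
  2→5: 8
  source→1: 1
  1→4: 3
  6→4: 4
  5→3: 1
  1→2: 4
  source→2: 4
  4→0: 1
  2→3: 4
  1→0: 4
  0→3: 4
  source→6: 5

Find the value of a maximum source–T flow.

Augment source→2→3→T: bottleneck 4. Total 4.
Augment source→1→0→3→T: bottleneck 1. Total 5.
Augment source→6→4→0→3→T: bottleneck 1. Total 6.
No augmenting path remains in the residual graph.

6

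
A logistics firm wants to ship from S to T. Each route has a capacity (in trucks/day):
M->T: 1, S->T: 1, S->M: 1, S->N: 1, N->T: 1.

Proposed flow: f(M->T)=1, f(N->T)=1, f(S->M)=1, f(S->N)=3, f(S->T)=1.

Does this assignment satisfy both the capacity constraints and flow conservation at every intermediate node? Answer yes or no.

Capacity violated on S->N: flow 3 > capacity 1.

No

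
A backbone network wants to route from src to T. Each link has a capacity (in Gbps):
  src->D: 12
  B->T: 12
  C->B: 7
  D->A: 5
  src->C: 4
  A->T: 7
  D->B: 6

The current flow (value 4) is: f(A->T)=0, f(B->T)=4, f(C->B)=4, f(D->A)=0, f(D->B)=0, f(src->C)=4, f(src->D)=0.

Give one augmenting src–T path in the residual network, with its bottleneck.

Residual along src->D->B->T: src->D: 12, D->B: 6, B->T: 8.
Bottleneck = min = 6.

src->D->B->T, bottleneck 6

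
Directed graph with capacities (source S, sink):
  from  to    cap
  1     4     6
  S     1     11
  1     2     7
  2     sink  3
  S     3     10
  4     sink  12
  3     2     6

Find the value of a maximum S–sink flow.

9

Augment S->1->4->sink: bottleneck 6. Total 6.
Augment S->1->2->sink: bottleneck 3. Total 9.
No augmenting path remains in the residual graph.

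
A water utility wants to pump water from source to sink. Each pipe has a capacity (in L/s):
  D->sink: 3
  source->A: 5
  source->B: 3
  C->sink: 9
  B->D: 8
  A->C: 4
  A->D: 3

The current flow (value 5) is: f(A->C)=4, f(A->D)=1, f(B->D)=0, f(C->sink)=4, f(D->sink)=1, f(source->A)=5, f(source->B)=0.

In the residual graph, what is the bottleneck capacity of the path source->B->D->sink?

Residual capacities along the path: source->B: 3, B->D: 8, D->sink: 2.
Minimum is 2.

2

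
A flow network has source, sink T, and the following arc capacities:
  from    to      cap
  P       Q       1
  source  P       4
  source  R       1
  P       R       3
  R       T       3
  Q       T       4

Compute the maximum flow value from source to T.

4

Augment source→R→T: bottleneck 1. Total 1.
Augment source→P→R→T: bottleneck 2. Total 3.
Augment source→P→Q→T: bottleneck 1. Total 4.
No augmenting path remains in the residual graph.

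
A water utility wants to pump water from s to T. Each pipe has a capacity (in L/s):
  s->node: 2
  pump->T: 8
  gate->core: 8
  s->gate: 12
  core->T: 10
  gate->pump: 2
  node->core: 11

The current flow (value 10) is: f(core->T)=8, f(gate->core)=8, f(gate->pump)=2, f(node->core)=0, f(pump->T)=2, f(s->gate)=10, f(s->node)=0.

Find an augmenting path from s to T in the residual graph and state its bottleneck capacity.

Residual along s->node->core->T: s->node: 2, node->core: 11, core->T: 2.
Bottleneck = min = 2.

s->node->core->T, bottleneck 2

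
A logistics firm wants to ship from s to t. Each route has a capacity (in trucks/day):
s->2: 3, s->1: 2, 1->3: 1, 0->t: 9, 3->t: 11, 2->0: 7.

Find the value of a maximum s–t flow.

Augment s->1->3->t: bottleneck 1. Total 1.
Augment s->2->0->t: bottleneck 3. Total 4.
No augmenting path remains in the residual graph.

4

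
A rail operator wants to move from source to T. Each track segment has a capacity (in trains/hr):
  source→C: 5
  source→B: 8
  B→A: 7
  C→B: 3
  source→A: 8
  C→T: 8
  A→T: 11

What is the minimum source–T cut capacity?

16

Max flow = 16 (via 3 augmenting paths).
In the residual at optimum, the set reachable from source is {A, B, source}.
Cut edges: source→C (cap 5), A→T (cap 11). Sum = 16.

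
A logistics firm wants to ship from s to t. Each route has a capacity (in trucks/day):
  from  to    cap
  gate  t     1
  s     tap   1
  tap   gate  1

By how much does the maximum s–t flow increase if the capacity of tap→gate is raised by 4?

0

Original max flow = 1.
Edge tap→gate does not cross the min cut (source side {s}), so extra capacity there cannot help.
New max flow = 1. Increase = 0.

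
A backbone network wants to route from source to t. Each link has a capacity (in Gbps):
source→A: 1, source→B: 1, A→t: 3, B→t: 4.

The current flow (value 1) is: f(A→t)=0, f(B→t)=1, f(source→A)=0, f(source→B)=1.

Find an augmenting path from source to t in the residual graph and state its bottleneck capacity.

source→A→t, bottleneck 1

Residual along source→A→t: source→A: 1, A→t: 3.
Bottleneck = min = 1.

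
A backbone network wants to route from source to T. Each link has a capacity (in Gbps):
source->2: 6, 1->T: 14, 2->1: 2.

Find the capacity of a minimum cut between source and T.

2

Max flow = 2 (via 1 augmenting path).
In the residual at optimum, the set reachable from source is {2, source}.
Cut edges: 2->1 (cap 2). Sum = 2.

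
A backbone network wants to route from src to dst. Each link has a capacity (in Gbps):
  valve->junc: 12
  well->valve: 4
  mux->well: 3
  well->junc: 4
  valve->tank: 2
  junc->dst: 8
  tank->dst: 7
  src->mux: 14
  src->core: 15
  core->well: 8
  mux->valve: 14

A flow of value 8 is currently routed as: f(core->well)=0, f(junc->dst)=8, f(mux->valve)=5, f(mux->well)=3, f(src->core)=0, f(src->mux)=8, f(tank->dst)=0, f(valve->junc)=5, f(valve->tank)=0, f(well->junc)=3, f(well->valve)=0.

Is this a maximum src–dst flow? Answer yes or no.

Residual path src->mux->valve->tank->dst has bottleneck 2 > 0.
Pushing 2 along it raises the flow to 10, so the given flow is not maximum.

No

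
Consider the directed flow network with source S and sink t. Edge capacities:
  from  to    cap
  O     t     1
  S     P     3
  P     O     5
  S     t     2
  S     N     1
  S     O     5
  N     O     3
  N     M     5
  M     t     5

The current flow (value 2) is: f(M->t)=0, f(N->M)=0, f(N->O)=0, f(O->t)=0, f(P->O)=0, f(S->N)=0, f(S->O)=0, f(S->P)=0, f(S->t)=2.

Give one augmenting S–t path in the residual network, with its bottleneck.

Residual along S->O->t: S->O: 5, O->t: 1.
Bottleneck = min = 1.

S->O->t, bottleneck 1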